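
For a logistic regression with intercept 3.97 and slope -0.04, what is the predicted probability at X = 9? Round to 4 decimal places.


z = 3.97 + -0.04 * 9 = 3.6100.
Sigmoid: P = 1 / (1 + exp(-3.6100)) = 0.9737.

0.9737


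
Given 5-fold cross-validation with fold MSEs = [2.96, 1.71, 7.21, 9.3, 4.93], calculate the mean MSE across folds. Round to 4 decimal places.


Sum of fold MSEs = 26.1100.
Average = 26.1100 / 5 = 5.2220.

5.2220


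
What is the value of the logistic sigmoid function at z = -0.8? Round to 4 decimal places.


exp(0.8000) = 2.2255.
1 + exp(-z) = 3.2255.
sigmoid = 1/3.2255 = 0.3100.

0.3100


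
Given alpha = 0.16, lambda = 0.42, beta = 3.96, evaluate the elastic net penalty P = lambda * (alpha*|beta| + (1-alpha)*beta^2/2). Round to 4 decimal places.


L1 component = 0.16 * |3.96| = 0.6336.
L2 component = 0.84 * 3.96^2 / 2 = 6.5863.
Penalty = 0.42 * (0.6336 + 6.5863) = 0.42 * 7.2199 = 3.0323.

3.0323


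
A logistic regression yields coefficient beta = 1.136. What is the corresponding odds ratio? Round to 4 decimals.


The odds ratio is computed as:
OR = e^(1.136) = 3.1143.

3.1143


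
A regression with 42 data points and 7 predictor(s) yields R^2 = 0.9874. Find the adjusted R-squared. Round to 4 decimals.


Adjusted R^2 = 1 - (1 - R^2) * (n-1)/(n-p-1).
(1 - R^2) = 0.0126.
(n-1)/(n-p-1) = 41/34.
(1 - R^2) * (n-1) = 0.0126 * 41 = 0.5166.
Divide by (n-p-1): 0.5166 / 34 = 0.0152.
Adj R^2 = 1 - 0.0152 = 0.9848.

0.9848


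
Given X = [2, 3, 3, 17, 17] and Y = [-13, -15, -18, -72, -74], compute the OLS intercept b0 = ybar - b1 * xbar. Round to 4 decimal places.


First find the slope: b1 = -4.0218.
Means: xbar = 8.4000, ybar = -38.4000.
b0 = ybar - b1 * xbar = -38.4000 - -4.0218 * 8.4000 = -4.6165.

-4.6165


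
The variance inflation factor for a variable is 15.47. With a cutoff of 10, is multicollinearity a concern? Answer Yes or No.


The threshold is 10.
VIF = 15.47 is >= 10.
Multicollinearity indication: Yes.

Yes


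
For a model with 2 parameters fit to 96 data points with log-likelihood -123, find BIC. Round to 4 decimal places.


Compute k*ln(n) = 2*ln(96) = 2*4.564348 = 9.128696.
Then -2*loglik = 246.
BIC = 9.128696 + 246 = 255.128696, which rounds to 255.1287.

255.1287


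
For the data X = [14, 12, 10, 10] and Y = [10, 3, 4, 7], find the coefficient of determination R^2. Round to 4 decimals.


Fit the OLS line: b0 = -4.4545, b1 = 0.9091.
SSres = 20.9091.
SStot = 30.0000.
R^2 = 1 - 20.9091/30.0000 = 0.3030.

0.3030


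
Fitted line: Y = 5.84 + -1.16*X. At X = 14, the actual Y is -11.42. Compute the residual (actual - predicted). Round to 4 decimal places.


Predicted = 5.84 + -1.16 * 14 = -10.4000.
Residual = -11.42 - -10.4000 = -1.0200.

-1.0200


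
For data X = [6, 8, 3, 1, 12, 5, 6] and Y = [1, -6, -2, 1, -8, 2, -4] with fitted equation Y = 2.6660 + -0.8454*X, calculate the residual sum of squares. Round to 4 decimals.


Compute predicted values, then residuals = yi - yhat_i.
Residuals: [3.4064, -1.9028, -2.1298, -0.8206, -0.5212, 3.5610, -1.5936].
SSres = sum(residual^2) = 35.9256.

35.9256


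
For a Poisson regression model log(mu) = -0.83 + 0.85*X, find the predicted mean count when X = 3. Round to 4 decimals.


Compute eta = -0.83 + 0.85 * 3 = 1.7200.
Apply inverse link: mu = e^1.7200 = 5.5845.

5.5845


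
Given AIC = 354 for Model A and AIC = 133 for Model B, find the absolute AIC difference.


|AIC_A - AIC_B| = |354 - 133| = 221.
Model B is preferred (lower AIC).

221


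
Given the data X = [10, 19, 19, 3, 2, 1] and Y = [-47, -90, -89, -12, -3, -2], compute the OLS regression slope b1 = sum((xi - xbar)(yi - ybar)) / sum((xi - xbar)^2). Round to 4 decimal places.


The sample means are xbar = 9.0000 and ybar = -40.5000.
Compute S_xx = 350.0000 and S_xy = -1728.0000.
Slope b1 = S_xy / S_xx = -1728.0000 / 350.0000 = -4.9371.

-4.9371


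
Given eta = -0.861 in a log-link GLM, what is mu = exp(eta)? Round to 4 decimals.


Apply the inverse link:
mu = e^-0.861 = 0.4227.

0.4227


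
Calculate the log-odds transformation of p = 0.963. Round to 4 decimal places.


The odds are p/(1-p) = 0.963 / 0.037 = 26.0270.
logit(p) = ln(26.0270) = 3.2591.

3.2591


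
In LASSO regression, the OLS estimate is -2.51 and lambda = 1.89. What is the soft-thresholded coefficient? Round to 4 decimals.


|beta_OLS| = 2.51.
lambda = 1.89.
Since |beta| > lambda, coefficient = sign(beta)*(|beta| - lambda) = -0.6200.
Result = -0.6200.

-0.6200


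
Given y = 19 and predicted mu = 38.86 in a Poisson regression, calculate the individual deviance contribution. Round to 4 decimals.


First: ln(19/38.86) = -0.715526.
Then: 19 * -0.715526 = -13.594994.
y - mu = 19 - 38.86 = -19.86.
D = 2(-13.594994 - -19.86) = 12.530012, which rounds to 12.5300.

12.5300


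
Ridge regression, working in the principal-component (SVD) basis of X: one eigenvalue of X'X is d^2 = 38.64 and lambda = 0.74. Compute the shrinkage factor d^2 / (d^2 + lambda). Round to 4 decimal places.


Denominator = d^2 + lambda = 38.64 + 0.74 = 39.3800.
Shrinkage = 38.64 / 39.3800 = 0.9812.

0.9812


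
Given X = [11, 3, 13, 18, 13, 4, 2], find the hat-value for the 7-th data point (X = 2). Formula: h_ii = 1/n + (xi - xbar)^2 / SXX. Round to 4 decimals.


n = 7, xbar = 9.1429.
SXX = sum((xi - xbar)^2) = 226.8571.
h = 1/7 + (2 - 9.1429)^2 / 226.8571 = 0.3678.

0.3678


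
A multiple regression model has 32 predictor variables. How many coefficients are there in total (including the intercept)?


Including the intercept, the model has 32 predictor coefficients + 1 intercept.
Total = 33.

33


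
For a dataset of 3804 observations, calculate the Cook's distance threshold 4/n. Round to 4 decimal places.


Cook's distance cutoff = 4/n = 4/3804.
= 0.0011.

0.0011


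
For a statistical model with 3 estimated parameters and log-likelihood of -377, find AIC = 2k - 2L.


AIC = 2*3 - 2*(-377).
= 6 + 754 = 760.

760


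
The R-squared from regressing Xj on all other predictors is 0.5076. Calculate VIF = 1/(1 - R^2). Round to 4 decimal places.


VIF = 1 / (1 - 0.5076).
= 1 / 0.4924 = 2.0309.

2.0309


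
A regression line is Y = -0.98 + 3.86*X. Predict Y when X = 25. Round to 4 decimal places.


Plug X = 25 into Y = -0.98 + 3.86*X:
Y = -0.98 + 96.5000 = 95.5200.

95.5200


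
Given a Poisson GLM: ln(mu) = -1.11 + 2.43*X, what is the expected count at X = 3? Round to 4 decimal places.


eta = -1.11 + 2.43 * 3 = 6.1800.
mu = exp(6.1800) = 482.9920.

482.9920


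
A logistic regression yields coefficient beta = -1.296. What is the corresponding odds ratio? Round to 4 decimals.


The odds ratio is computed as:
OR = e^(-1.296) = 0.2736.

0.2736


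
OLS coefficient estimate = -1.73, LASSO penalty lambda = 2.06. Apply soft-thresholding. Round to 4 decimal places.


Check: |-1.73| = 1.73 vs lambda = 2.06.
Since |beta| <= lambda, the coefficient is set to 0.
Soft-thresholded coefficient = 0.0000.

0.0000


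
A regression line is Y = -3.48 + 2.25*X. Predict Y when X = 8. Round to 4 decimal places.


Predicted value:
Y = -3.48 + (2.25)(8) = -3.48 + 18.0000 = 14.5200.

14.5200


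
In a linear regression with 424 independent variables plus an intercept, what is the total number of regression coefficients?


Total coefficients = number of predictors + 1 (for the intercept).
= 424 + 1 = 425.

425


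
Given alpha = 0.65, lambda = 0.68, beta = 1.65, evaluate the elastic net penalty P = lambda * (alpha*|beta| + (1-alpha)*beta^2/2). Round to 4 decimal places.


L1 component = 0.65 * |1.65| = 1.0725.
L2 component = 0.35 * 1.65^2 / 2 = 0.4764.
Penalty = 0.68 * (1.0725 + 0.4764) = 0.68 * 1.5489 = 1.0533.

1.0533


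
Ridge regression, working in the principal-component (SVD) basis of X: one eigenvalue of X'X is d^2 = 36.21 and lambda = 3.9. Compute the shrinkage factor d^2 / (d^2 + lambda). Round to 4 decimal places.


Denominator = d^2 + lambda = 36.21 + 3.9 = 40.1100.
Shrinkage = 36.21 / 40.1100 = 0.9028.

0.9028


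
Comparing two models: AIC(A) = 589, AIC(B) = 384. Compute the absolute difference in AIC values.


Compute |589 - 384| = 205.
Model B has the smaller AIC.

205


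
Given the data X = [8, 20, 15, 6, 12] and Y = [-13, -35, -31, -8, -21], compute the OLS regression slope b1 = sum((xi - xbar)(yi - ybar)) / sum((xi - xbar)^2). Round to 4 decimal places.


Calculate xbar = 12.2000, ybar = -21.6000.
S_xx = 124.8000, S_xy = -251.4000.
Using b1 = S_xy / S_xx = -251.4000 / 124.8000, we get b1 = -2.0144.

-2.0144


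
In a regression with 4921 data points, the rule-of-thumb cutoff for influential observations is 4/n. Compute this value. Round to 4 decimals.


Using the rule of thumb:
Threshold = 4 / 4921 = 0.0008.

0.0008


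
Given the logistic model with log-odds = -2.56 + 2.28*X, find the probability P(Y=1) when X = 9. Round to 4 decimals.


Compute z = -2.56 + (2.28)(9) = 17.9600.
exp(-z) = 0.0000.
P = 1/(1 + 0.0000) = 1.0000.

1.0000


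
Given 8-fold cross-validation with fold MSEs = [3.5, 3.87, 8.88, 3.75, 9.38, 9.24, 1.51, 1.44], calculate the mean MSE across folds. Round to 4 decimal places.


Total MSE across folds = 41.5700.
CV-MSE = 41.5700/8 = 5.1963.

5.1963


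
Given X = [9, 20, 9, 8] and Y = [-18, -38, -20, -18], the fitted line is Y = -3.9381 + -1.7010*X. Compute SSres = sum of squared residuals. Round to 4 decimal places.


Predicted values from Y = -3.9381 + -1.7010*X.
Residuals: [1.2471, -0.0419, -0.7529, -0.4539].
SSres = 2.3299.

2.3299


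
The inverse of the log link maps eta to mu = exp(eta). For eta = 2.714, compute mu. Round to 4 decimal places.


Apply the inverse link:
mu = e^2.714 = 15.0895.

15.0895


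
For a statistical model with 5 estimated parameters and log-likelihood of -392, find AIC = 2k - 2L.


AIC = 2k - 2*loglik = 2(5) - 2(-392).
= 10 + 784 = 794.

794


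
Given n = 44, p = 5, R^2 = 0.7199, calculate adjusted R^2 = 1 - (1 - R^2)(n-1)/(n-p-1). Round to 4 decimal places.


Using the formula:
(1 - 0.7199) = 0.2801.
Multiply by 43/38: 0.2801 * 43 = 12.0443, then 12.0443 / 38 = 0.3170.
Adj R^2 = 1 - 0.3170 = 0.6830.

0.6830


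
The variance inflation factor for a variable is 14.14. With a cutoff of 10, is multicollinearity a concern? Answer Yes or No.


Check: VIF = 14.14 vs threshold = 10.
Since 14.14 >= 10, the answer is Yes.

Yes


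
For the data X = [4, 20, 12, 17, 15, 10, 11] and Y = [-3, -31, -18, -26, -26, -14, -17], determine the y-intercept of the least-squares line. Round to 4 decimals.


The slope is b1 = -1.7780.
Sample means are xbar = 12.7143 and ybar = -19.2857.
Intercept: b0 = -19.2857 - (-1.7780)(12.7143) = 3.3199.

3.3199


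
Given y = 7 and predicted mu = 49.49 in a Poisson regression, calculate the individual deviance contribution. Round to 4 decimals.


Compute y*ln(y/mu) = 7*ln(7/49.49) = 7*-1.955860 = -13.691020.
y - mu = -42.49.
D = 2*(-13.691020 - (-42.49)) = 57.597960, which rounds to 57.5980.

57.5980


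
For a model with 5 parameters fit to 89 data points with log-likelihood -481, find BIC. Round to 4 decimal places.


k * ln(n) = 5 * ln(89) = 5 * 4.488636 = 22.443180.
-2 * loglik = -2 * (-481) = 962.
BIC = 22.443180 + 962 = 984.443180, which rounds to 984.4432.

984.4432


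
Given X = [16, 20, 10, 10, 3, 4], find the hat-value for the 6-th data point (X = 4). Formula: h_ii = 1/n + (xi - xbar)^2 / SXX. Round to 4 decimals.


n = 6, xbar = 10.5000.
SXX = sum((xi - xbar)^2) = 219.5000.
h = 1/6 + (4 - 10.5000)^2 / 219.5000 = 0.3591.

0.3591


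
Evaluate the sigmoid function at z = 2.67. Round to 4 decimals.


Compute exp(-2.6700) = 0.0693.
Sigmoid = 1 / (1 + 0.0693) = 1 / 1.0693 = 0.9352.

0.9352


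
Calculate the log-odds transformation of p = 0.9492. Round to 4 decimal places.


The odds are p/(1-p) = 0.9492 / 0.0508 = 18.6850.
logit(p) = ln(18.6850) = 2.9277.

2.9277


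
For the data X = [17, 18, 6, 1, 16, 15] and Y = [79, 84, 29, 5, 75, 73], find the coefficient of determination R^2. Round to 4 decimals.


Fit the OLS line: b0 = 0.8085, b1 = 4.6596.
SSres = 7.1915.
SStot = 5279.5000.
R^2 = 1 - 7.1915/5279.5000 = 0.9986.

0.9986


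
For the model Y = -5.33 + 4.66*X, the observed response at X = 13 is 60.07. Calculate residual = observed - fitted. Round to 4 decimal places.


Fitted value at X = 13 is yhat = -5.33 + 4.66*13 = 55.2500.
Residual = 60.07 - 55.2500 = 4.8200.

4.8200


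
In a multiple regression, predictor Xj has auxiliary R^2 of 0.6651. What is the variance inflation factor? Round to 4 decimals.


Denominator: 1 - 0.6651 = 0.3349.
VIF = 1 / 0.3349 = 2.9860.

2.9860


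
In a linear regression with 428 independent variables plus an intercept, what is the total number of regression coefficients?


Including the intercept, the model has 428 predictor coefficients + 1 intercept.
Total = 429.

429


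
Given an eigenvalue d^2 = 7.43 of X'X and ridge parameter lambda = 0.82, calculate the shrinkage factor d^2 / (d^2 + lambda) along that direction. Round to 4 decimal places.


d^2 + lambda = 7.43 + 0.82 = 8.2500.
Shrinkage factor = 7.43/8.2500 = 0.9006.

0.9006


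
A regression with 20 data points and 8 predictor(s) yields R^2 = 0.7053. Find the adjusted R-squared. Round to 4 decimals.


Adjusted R^2 = 1 - (1 - R^2) * (n-1)/(n-p-1).
(1 - R^2) = 0.2947.
(n-1)/(n-p-1) = 19/11.
(1 - R^2) * (n-1) = 0.2947 * 19 = 5.5993.
Divide by (n-p-1): 5.5993 / 11 = 0.5090.
Adj R^2 = 1 - 0.5090 = 0.4910.

0.4910


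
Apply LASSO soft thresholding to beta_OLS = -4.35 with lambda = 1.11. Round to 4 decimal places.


Check: |-4.35| = 4.35 vs lambda = 1.11.
Since |beta| > lambda, coefficient = sign(beta)*(|beta| - lambda) = -3.2400.
Soft-thresholded coefficient = -3.2400.

-3.2400


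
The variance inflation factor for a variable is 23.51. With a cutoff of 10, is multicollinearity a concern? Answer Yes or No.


Check: VIF = 23.51 vs threshold = 10.
Since 23.51 >= 10, the answer is Yes.

Yes


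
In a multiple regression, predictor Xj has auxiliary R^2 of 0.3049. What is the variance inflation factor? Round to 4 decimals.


Using VIF = 1/(1 - R^2_j):
1 - 0.3049 = 0.6951.
VIF = 1.4386.

1.4386


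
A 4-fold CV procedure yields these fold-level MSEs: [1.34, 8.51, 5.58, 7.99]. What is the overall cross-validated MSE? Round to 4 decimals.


Sum of fold MSEs = 23.4200.
Average = 23.4200 / 4 = 5.8550.

5.8550


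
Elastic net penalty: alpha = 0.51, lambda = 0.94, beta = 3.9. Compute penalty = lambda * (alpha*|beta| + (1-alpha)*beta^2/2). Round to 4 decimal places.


alpha * |beta| = 0.51 * 3.9 = 1.9890.
(1-alpha) * beta^2/2 = 0.49 * 15.2100/2 = 3.7265.
Total = 0.94 * (1.9890 + 3.7265) = 5.3725.

5.3725


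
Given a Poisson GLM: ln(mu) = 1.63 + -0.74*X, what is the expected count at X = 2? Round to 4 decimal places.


Compute eta = 1.63 + -0.74 * 2 = 0.1500.
Apply inverse link: mu = e^0.1500 = 1.1618.

1.1618


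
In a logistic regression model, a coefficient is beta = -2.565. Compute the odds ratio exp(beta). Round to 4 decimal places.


The odds ratio is computed as:
OR = e^(-2.565) = 0.0769.

0.0769


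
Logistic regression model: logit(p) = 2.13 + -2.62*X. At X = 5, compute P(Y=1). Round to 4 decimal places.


z = 2.13 + -2.62 * 5 = -10.9700.
Sigmoid: P = 1 / (1 + exp(10.9700)) = 0.0000.

0.0000


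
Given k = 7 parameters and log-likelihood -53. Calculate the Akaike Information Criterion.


Compute:
2k = 2*7 = 14.
-2*loglik = -2*(-53) = 106.
AIC = 14 + 106 = 120.

120


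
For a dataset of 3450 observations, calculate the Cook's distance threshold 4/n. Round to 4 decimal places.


Cook's distance cutoff = 4/n = 4/3450.
= 0.0012.

0.0012


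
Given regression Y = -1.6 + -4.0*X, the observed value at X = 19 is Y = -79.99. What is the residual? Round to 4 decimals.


Predicted = -1.6 + -4.0 * 19 = -77.6000.
Residual = -79.99 - -77.6000 = -2.3900.

-2.3900


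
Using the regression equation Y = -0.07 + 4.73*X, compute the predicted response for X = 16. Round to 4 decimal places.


Plug X = 16 into Y = -0.07 + 4.73*X:
Y = -0.07 + 75.6800 = 75.6100.

75.6100


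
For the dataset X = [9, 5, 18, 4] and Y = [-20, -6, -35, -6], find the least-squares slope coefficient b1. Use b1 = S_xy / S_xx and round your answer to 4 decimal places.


The sample means are xbar = 9.0000 and ybar = -16.7500.
Compute S_xx = 122.0000 and S_xy = -261.0000.
Slope b1 = S_xy / S_xx = -261.0000 / 122.0000 = -2.1393.

-2.1393


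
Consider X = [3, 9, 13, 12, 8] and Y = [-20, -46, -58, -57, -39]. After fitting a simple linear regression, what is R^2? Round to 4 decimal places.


The fitted line is Y = -8.5806 + -3.9355*X.
SSres = 9.7419, SStot = 970.0000.
R^2 = 1 - SSres/SStot = 0.9900.

0.9900


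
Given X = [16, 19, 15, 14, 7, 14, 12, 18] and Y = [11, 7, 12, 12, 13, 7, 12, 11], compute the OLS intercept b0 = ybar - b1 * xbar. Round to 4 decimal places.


Compute b1 = -0.3461 from the OLS formula.
With xbar = 14.3750 and ybar = 10.6250, the intercept is:
b0 = 10.6250 - -0.3461 * 14.3750 = 15.6003.

15.6003


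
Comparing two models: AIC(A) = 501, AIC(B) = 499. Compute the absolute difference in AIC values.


Absolute difference = |501 - 499| = 2.
The model with lower AIC (B) is preferred.

2


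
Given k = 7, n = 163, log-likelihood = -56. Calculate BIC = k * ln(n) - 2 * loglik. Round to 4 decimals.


Compute k*ln(n) = 7*ln(163) = 7*5.093750 = 35.656250.
Then -2*loglik = 112.
BIC = 35.656250 + 112 = 147.656250, which rounds to 147.6563.

147.6563


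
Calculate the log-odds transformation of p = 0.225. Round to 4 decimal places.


Compute the odds: 0.225/0.775 = 0.2903.
Take the natural log: ln(0.2903) = -1.2368.

-1.2368


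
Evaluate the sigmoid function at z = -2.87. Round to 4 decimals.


Compute exp(2.8700) = 17.6370.
Sigmoid = 1 / (1 + 17.6370) = 1 / 18.6370 = 0.0537.

0.0537


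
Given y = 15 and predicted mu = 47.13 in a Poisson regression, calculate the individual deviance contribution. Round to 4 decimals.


y/mu = 15/47.13 = 0.318269 (approx.), and ln(15/47.13) = -1.144860.
y * ln(y/mu) = 15 * -1.144860 = -17.172900.
y - mu = -32.13.
D = 2 * (-17.172900 - -32.13) = 29.914200, which rounds to 29.9142.

29.9142


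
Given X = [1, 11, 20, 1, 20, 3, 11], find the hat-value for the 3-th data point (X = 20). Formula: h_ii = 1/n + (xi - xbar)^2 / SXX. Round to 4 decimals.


n = 7, xbar = 9.5714.
SXX = sum((xi - xbar)^2) = 411.7143.
h = 1/7 + (20 - 9.5714)^2 / 411.7143 = 0.4070.

0.4070


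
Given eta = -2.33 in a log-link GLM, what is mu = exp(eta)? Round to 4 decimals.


Apply the inverse link:
mu = e^-2.33 = 0.0973.

0.0973


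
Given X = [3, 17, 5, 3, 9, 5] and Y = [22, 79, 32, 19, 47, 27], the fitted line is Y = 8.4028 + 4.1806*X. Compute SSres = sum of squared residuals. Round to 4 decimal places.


For each point, residual = actual - predicted.
Residuals: [1.0554, -0.4730, 2.6942, -1.9446, 0.9718, -2.3058].
Sum of squared residuals = 18.6389.

18.6389


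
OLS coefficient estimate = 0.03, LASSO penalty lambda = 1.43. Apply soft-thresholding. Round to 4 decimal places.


|beta_OLS| = 0.03.
lambda = 1.43.
Since |beta| <= lambda, the coefficient is set to 0.
Result = 0.0000.

0.0000


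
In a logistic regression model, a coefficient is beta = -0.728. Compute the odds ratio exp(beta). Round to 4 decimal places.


Odds ratio = exp(beta) = exp(-0.728).
= 0.4829.

0.4829


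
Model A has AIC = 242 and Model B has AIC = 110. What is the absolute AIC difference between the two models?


|AIC_A - AIC_B| = |242 - 110| = 132.
Model B is preferred (lower AIC).

132


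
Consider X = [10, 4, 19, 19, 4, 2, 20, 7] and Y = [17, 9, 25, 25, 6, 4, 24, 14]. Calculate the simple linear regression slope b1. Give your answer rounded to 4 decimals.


The sample means are xbar = 10.6250 and ybar = 15.5000.
Compute S_xx = 403.8750 and S_xy = 448.5000.
Slope b1 = S_xy / S_xx = 448.5000 / 403.8750 = 1.1105.

1.1105


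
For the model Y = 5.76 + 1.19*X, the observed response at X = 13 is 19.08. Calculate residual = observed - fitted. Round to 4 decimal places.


Compute yhat = 5.76 + (1.19)(13) = 21.2300.
Residual = actual - predicted = 19.08 - 21.2300 = -2.1500.

-2.1500


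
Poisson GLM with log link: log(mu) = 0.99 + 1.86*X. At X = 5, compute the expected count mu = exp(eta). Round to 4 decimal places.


Linear predictor: eta = 0.99 + (1.86)(5) = 10.2900.
Expected count: mu = exp(10.2900) = 29436.7744.

29436.7744


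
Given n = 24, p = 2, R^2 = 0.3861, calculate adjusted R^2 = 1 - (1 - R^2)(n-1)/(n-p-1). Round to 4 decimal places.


Adjusted R^2 = 1 - (1 - R^2) * (n-1)/(n-p-1).
(1 - R^2) = 0.6139.
(n-1)/(n-p-1) = 23/21.
(1 - R^2) * (n-1) = 0.6139 * 23 = 14.1197.
Divide by (n-p-1): 14.1197 / 21 = 0.6724.
Adj R^2 = 1 - 0.6724 = 0.3276.

0.3276


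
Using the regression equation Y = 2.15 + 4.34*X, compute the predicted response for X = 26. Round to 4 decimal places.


Predicted value:
Y = 2.15 + (4.34)(26) = 2.15 + 112.8400 = 114.9900.

114.9900


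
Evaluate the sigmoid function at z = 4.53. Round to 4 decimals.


exp(-4.5300) = 0.0108.
1 + exp(-z) = 1.0108.
sigmoid = 1/1.0108 = 0.9893.

0.9893


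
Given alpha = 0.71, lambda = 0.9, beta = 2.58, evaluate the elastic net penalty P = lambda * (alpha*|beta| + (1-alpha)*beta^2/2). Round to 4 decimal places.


L1 component = 0.71 * |2.58| = 1.8318.
L2 component = 0.29 * 2.58^2 / 2 = 0.9652.
Penalty = 0.9 * (1.8318 + 0.9652) = 0.9 * 2.7970 = 2.5173.

2.5173


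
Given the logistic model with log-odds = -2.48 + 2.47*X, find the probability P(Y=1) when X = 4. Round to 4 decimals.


z = -2.48 + 2.47 * 4 = 7.4000.
Sigmoid: P = 1 / (1 + exp(-7.4000)) = 0.9994.

0.9994


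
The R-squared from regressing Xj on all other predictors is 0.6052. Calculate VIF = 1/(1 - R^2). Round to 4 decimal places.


VIF = 1 / (1 - 0.6052).
= 1 / 0.3948 = 2.5329.

2.5329


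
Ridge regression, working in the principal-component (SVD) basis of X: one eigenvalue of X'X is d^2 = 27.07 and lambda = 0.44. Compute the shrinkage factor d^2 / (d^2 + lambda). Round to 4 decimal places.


Denominator = d^2 + lambda = 27.07 + 0.44 = 27.5100.
Shrinkage = 27.07 / 27.5100 = 0.9840.

0.9840


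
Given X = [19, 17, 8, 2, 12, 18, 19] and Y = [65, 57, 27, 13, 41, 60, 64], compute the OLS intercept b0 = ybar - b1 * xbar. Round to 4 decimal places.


Compute b1 = 3.0892 from the OLS formula.
With xbar = 13.5714 and ybar = 46.7143, the intercept is:
b0 = 46.7143 - 3.0892 * 13.5714 = 4.7888.

4.7888


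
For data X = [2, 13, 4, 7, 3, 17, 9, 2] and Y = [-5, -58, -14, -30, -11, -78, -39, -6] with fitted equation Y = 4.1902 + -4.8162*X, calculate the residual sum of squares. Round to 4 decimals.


Predicted values from Y = 4.1902 + -4.8162*X.
Residuals: [0.4422, 0.4204, 1.0746, -0.4768, -0.7416, -0.3148, 0.1556, -0.5578].
SSres = 2.7388.

2.7388


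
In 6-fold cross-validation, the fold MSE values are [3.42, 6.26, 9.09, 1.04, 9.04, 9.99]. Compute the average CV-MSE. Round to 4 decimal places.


Sum of fold MSEs = 38.8400.
Average = 38.8400 / 6 = 6.4733.

6.4733


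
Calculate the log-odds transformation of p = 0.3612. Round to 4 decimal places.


Compute the odds: 0.3612/0.6388 = 0.5654.
Take the natural log: ln(0.5654) = -0.5702.

-0.5702


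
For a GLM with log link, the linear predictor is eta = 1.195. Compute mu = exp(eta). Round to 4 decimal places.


Apply the inverse link:
mu = e^1.195 = 3.3036.

3.3036


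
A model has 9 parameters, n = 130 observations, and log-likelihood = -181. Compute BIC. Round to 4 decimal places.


k * ln(n) = 9 * ln(130) = 9 * 4.867534 = 43.807806.
-2 * loglik = -2 * (-181) = 362.
BIC = 43.807806 + 362 = 405.807806, which rounds to 405.8078.

405.8078


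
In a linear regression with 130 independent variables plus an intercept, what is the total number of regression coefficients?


Total coefficients = number of predictors + 1 (for the intercept).
= 130 + 1 = 131.

131


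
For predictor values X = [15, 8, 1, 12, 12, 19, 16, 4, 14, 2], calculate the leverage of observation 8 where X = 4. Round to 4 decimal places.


Compute xbar = 10.3000 with n = 10 observations.
SXX = 350.1000.
Leverage = 1/10 + (4 - 10.3000)^2/350.1000 = 0.2134.

0.2134


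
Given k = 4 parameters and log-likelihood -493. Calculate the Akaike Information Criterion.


Compute:
2k = 2*4 = 8.
-2*loglik = -2*(-493) = 986.
AIC = 8 + 986 = 994.

994


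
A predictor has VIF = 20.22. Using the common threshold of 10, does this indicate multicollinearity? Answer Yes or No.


Check: VIF = 20.22 vs threshold = 10.
Since 20.22 >= 10, the answer is Yes.

Yes


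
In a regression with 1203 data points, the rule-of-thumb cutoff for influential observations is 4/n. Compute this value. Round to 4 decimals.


Using the rule of thumb:
Threshold = 4 / 1203 = 0.0033.

0.0033


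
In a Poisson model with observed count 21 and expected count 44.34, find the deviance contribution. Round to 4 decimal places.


First: ln(21/44.34) = -0.747365.
Then: 21 * -0.747365 = -15.694665.
y - mu = 21 - 44.34 = -23.34.
D = 2(-15.694665 - -23.34) = 15.290670, which rounds to 15.2907.

15.2907


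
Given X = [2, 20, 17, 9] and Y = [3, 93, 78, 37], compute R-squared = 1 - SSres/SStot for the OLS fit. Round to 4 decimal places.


Fit the OLS line: b0 = -7.4318, b1 = 5.0152.
SSres = 0.7045.
SStot = 4980.7500.
R^2 = 1 - 0.7045/4980.7500 = 0.9999.

0.9999


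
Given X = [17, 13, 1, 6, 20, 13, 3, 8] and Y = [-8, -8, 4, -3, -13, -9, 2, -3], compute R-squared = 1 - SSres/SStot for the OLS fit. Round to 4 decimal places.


After computing the OLS fit (b0=3.6935, b1=-0.8339):
SSres = 15.1353, SStot = 235.5000.
R^2 = 1 - 15.1353/235.5000 = 0.9357.

0.9357


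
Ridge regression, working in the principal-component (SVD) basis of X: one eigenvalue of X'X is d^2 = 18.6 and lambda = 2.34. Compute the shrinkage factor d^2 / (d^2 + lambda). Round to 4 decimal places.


Compute the denominator: 18.6 + 2.34 = 20.9400.
Shrinkage factor = 18.6 / 20.9400 = 0.8883.

0.8883


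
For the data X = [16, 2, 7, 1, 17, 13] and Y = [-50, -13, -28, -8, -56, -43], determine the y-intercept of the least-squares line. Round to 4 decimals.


The slope is b1 = -2.8247.
Sample means are xbar = 9.3333 and ybar = -33.0000.
Intercept: b0 = -33.0000 - (-2.8247)(9.3333) = -6.6359.

-6.6359


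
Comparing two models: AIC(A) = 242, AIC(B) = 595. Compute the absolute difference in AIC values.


|AIC_A - AIC_B| = |242 - 595| = 353.
Model A is preferred (lower AIC).

353


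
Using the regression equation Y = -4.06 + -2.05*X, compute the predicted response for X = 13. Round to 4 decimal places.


Substitute X = 13 into the equation:
Y = -4.06 + -2.05 * 13 = -4.06 + -26.6500 = -30.7100.

-30.7100


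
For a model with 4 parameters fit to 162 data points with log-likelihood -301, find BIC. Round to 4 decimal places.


Compute k*ln(n) = 4*ln(162) = 4*5.087596 = 20.350384.
Then -2*loglik = 602.
BIC = 20.350384 + 602 = 622.350384, which rounds to 622.3504.

622.3504


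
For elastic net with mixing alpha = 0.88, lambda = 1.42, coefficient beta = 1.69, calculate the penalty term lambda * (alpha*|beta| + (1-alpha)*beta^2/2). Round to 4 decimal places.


L1 component = 0.88 * |1.69| = 1.4872.
L2 component = 0.12 * 1.69^2 / 2 = 0.1714.
Penalty = 1.42 * (1.4872 + 0.1714) = 1.42 * 1.6586 = 2.3552.

2.3552


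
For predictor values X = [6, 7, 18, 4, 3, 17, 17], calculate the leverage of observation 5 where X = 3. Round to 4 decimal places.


n = 7, xbar = 10.2857.
SXX = sum((xi - xbar)^2) = 271.4286.
h = 1/7 + (3 - 10.2857)^2 / 271.4286 = 0.3384.

0.3384


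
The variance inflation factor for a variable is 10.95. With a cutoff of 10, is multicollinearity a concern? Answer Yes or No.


Check: VIF = 10.95 vs threshold = 10.
Since 10.95 >= 10, the answer is Yes.

Yes


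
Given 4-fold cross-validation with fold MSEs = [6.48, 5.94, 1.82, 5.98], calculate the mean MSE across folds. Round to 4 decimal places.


Total MSE across folds = 20.2200.
CV-MSE = 20.2200/4 = 5.0550.

5.0550


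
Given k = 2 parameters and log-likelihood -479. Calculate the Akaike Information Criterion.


Compute:
2k = 2*2 = 4.
-2*loglik = -2*(-479) = 958.
AIC = 4 + 958 = 962.

962


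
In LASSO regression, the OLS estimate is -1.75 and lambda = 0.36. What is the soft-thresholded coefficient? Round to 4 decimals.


|beta_OLS| = 1.75.
lambda = 0.36.
Since |beta| > lambda, coefficient = sign(beta)*(|beta| - lambda) = -1.3900.
Result = -1.3900.

-1.3900


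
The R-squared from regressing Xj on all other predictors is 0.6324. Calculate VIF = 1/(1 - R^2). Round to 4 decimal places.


Denominator: 1 - 0.6324 = 0.3676.
VIF = 1 / 0.3676 = 2.7203.

2.7203


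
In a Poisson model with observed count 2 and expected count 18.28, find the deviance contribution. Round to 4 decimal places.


First: ln(2/18.28) = -2.212660.
Then: 2 * -2.212660 = -4.425320.
y - mu = 2 - 18.28 = -16.28.
D = 2(-4.425320 - -16.28) = 23.709360, which rounds to 23.7094.

23.7094


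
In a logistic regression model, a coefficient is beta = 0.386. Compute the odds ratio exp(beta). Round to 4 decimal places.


The odds ratio is computed as:
OR = e^(0.386) = 1.4711.

1.4711


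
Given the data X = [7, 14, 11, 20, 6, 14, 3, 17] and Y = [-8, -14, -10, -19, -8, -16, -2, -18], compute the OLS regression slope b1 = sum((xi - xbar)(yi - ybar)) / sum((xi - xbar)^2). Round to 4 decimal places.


Calculate xbar = 11.5000, ybar = -11.8750.
S_xx = 238.0000, S_xy = -233.5000.
Using b1 = S_xy / S_xx = -233.5000 / 238.0000, we get b1 = -0.9811.

-0.9811


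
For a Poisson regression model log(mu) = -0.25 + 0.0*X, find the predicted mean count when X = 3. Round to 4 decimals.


eta = -0.25 + 0.0 * 3 = -0.2500.
mu = exp(-0.2500) = 0.7788.

0.7788


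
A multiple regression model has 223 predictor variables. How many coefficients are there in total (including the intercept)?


Total coefficients = number of predictors + 1 (for the intercept).
= 223 + 1 = 224.

224


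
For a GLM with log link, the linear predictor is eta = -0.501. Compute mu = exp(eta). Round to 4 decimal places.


mu = exp(eta) = exp(-0.501).
= 0.6059.

0.6059


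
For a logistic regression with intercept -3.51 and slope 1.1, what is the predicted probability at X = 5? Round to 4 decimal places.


Linear predictor: z = -3.51 + 1.1 * 5 = 1.9900.
P = 1/(1 + exp(-1.9900)) = 1/(1 + 0.1367) = 0.8797.

0.8797


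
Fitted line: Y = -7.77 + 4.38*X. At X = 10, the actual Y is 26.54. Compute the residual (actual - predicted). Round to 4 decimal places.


Compute yhat = -7.77 + (4.38)(10) = 36.0300.
Residual = actual - predicted = 26.54 - 36.0300 = -9.4900.

-9.4900


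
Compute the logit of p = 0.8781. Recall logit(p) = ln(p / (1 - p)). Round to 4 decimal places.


Compute the odds: 0.8781/0.1219 = 7.2034.
Take the natural log: ln(7.2034) = 1.9746.

1.9746


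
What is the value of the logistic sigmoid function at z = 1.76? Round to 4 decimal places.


exp(-1.7600) = 0.1720.
1 + exp(-z) = 1.1720.
sigmoid = 1/1.1720 = 0.8532.

0.8532


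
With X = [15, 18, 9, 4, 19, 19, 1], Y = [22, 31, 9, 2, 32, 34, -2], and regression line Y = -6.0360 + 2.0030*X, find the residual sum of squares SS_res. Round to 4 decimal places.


Predicted values from Y = -6.0360 + 2.0030*X.
Residuals: [-2.0090, 0.9820, -2.9910, 0.0240, -0.0210, 1.9790, 2.0330].
SSres = 21.9970.

21.9970


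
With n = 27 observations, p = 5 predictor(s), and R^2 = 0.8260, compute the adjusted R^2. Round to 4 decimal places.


Adjusted R^2 = 1 - (1 - R^2) * (n-1)/(n-p-1).
(1 - R^2) = 0.1740.
(n-1)/(n-p-1) = 26/21.
(1 - R^2) * (n-1) = 0.1740 * 26 = 4.5240.
Divide by (n-p-1): 4.5240 / 21 = 0.2154.
Adj R^2 = 1 - 0.2154 = 0.7846.

0.7846


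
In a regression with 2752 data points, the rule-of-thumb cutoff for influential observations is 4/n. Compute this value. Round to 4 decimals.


The threshold is 4/n.
4/2752 = 0.0015.

0.0015


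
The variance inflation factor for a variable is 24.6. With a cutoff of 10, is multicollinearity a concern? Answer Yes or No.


The threshold is 10.
VIF = 24.6 is >= 10.
Multicollinearity indication: Yes.

Yes


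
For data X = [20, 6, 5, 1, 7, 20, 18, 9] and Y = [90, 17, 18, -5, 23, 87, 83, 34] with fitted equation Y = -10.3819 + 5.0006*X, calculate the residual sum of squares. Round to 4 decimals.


Compute predicted values, then residuals = yi - yhat_i.
Residuals: [0.3699, -2.6217, 3.3789, 0.3813, -1.6223, -2.6301, 3.3711, -0.6235].
SSres = sum(residual^2) = 39.8748.

39.8748


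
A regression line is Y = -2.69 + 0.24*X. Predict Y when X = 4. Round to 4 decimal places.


Substitute X = 4 into the equation:
Y = -2.69 + 0.24 * 4 = -2.69 + 0.9600 = -1.7300.

-1.7300


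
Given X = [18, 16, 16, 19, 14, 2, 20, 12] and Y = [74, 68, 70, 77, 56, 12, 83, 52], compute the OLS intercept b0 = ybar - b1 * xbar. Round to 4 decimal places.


First find the slope: b1 = 3.9130.
Means: xbar = 14.6250, ybar = 61.5000.
b0 = ybar - b1 * xbar = 61.5000 - 3.9130 * 14.6250 = 4.2724.

4.2724


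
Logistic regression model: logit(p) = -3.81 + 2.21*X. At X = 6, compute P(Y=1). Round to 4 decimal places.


z = -3.81 + 2.21 * 6 = 9.4500.
Sigmoid: P = 1 / (1 + exp(-9.4500)) = 0.9999.

0.9999


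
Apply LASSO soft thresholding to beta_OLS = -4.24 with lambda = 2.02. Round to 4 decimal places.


Check: |-4.24| = 4.24 vs lambda = 2.02.
Since |beta| > lambda, coefficient = sign(beta)*(|beta| - lambda) = -2.2200.
Soft-thresholded coefficient = -2.2200.

-2.2200


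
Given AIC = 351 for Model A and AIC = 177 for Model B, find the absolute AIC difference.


Compute |351 - 177| = 174.
Model B has the smaller AIC.

174


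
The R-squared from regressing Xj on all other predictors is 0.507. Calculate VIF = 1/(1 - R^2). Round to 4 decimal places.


Using VIF = 1/(1 - R^2_j):
1 - 0.507 = 0.493.
VIF = 2.0284.

2.0284


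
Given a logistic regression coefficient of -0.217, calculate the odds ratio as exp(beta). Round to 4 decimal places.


The odds ratio is computed as:
OR = e^(-0.217) = 0.8049.

0.8049


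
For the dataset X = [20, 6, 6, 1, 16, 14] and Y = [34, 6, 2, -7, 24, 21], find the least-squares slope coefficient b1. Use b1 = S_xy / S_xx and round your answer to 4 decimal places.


Calculate xbar = 10.5000, ybar = 13.3333.
S_xx = 263.5000, S_xy = 559.0000.
Using b1 = S_xy / S_xx = 559.0000 / 263.5000, we get b1 = 2.1214.

2.1214


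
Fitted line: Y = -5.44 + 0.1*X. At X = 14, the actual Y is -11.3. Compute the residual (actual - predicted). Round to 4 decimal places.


Compute yhat = -5.44 + (0.1)(14) = -4.0400.
Residual = actual - predicted = -11.3 - -4.0400 = -7.2600.

-7.2600


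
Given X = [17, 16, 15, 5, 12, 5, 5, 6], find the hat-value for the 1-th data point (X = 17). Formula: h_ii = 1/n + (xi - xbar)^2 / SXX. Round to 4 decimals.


Compute xbar = 10.1250 with n = 8 observations.
SXX = 204.8750.
Leverage = 1/8 + (17 - 10.1250)^2/204.8750 = 0.3557.

0.3557


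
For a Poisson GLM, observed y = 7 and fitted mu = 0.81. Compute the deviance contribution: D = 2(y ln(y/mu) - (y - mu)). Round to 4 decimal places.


First: ln(7/0.81) = 2.156631.
Then: 7 * 2.156631 = 15.096417.
y - mu = 7 - 0.81 = 6.19.
D = 2(15.096417 - 6.19) = 17.812834, which rounds to 17.8128.

17.8128


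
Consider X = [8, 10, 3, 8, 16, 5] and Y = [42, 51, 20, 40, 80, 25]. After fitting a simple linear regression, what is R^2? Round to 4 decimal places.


The fitted line is Y = 3.4441 + 4.7467*X.
SSres = 12.8322, SStot = 2296.0000.
R^2 = 1 - SSres/SStot = 0.9944.

0.9944


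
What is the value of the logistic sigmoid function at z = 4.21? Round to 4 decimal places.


First, exp(-4.2100) = 0.0148.
Then sigma(z) = 1/(1 + 0.0148) = 0.9854.

0.9854


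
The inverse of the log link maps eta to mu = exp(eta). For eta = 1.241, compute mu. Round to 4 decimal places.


mu = exp(eta) = exp(1.241).
= 3.4591.

3.4591


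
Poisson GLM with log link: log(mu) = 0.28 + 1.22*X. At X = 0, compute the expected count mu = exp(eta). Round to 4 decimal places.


eta = 0.28 + 1.22 * 0 = 0.2800.
mu = exp(0.2800) = 1.3231.

1.3231


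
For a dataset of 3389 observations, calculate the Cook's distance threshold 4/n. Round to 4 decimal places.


Cook's distance cutoff = 4/n = 4/3389.
= 0.0012.

0.0012


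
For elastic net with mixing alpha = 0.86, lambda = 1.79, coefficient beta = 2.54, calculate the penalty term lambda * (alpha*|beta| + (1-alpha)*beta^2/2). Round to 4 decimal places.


L1 component = 0.86 * |2.54| = 2.1844.
L2 component = 0.14 * 2.54^2 / 2 = 0.4516.
Penalty = 1.79 * (2.1844 + 0.4516) = 1.79 * 2.6360 = 4.7185.

4.7185


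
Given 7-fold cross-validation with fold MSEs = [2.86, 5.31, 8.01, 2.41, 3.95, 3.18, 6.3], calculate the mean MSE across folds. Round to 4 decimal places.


Sum of fold MSEs = 32.0200.
Average = 32.0200 / 7 = 4.5743.

4.5743


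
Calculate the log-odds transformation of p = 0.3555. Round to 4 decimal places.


1 - p = 0.6445.
p/(1-p) = 0.5516.
logit = ln(0.5516) = -0.5949.

-0.5949


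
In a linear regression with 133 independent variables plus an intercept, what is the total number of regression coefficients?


Including the intercept, the model has 133 predictor coefficients + 1 intercept.
Total = 134.

134


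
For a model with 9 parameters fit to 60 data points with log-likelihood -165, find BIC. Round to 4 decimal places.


ln(60) = 4.094345.
k * ln(n) = 9 * 4.094345 = 36.849105.
-2L = 330.
BIC = 36.849105 + 330 = 366.849105, which rounds to 366.8491.

366.8491


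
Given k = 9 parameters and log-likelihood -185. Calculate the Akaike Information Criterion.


AIC = 2k - 2*loglik = 2(9) - 2(-185).
= 18 + 370 = 388.

388


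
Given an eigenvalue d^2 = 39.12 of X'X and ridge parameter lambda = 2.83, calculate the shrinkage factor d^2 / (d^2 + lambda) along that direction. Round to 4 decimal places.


Compute the denominator: 39.12 + 2.83 = 41.9500.
Shrinkage factor = 39.12 / 41.9500 = 0.9325.

0.9325


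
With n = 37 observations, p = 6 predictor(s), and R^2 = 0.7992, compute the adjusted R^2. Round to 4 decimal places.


Using the formula:
(1 - 0.7992) = 0.2008.
Multiply by 36/30: 0.2008 * 36 = 7.2288, then 7.2288 / 30 = 0.2410.
Adj R^2 = 1 - 0.2410 = 0.7590.

0.7590


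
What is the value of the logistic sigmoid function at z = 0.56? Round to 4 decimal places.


exp(-0.5600) = 0.5712.
1 + exp(-z) = 1.5712.
sigmoid = 1/1.5712 = 0.6365.

0.6365


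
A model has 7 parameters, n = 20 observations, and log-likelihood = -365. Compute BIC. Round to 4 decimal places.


ln(20) = 2.995732.
k * ln(n) = 7 * 2.995732 = 20.970124.
-2L = 730.
BIC = 20.970124 + 730 = 750.970124, which rounds to 750.9701.

750.9701


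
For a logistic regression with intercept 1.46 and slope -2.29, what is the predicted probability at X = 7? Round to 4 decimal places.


Compute z = 1.46 + (-2.29)(7) = -14.5700.
exp(-z) = 2126525.5316.
P = 1/(1 + 2126525.5316) = 0.0000.

0.0000


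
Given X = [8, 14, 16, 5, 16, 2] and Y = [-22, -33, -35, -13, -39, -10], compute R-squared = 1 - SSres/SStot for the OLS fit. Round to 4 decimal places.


The fitted line is Y = -5.0000 + -2.0000*X.
SSres = 14.0000, SStot = 737.3333.
R^2 = 1 - SSres/SStot = 0.9810.

0.9810


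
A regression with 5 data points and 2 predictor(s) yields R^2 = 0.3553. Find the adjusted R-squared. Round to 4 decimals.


Adjusted R^2 = 1 - (1 - R^2) * (n-1)/(n-p-1).
(1 - R^2) = 0.6447.
(n-1)/(n-p-1) = 4/2.
(1 - R^2) * (n-1) = 0.6447 * 4 = 2.5788.
Divide by (n-p-1): 2.5788 / 2 = 1.2894.
Adj R^2 = 1 - 1.2894 = -0.2894.

-0.2894
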